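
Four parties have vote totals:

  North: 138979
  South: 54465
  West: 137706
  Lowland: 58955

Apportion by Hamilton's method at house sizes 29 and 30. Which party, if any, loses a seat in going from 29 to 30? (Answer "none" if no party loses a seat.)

At 29 seats: North 10, South 4, West 10, Lowland 5.
At 30 seats: North 11, South 4, West 11, Lowland 4.
Lowland drops from 5 to 4.

Lowland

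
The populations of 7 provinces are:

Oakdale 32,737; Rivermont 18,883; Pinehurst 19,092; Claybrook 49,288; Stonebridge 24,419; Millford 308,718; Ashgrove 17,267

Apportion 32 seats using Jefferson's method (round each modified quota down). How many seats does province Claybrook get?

3

Standard divisor 470404/32 ≈ 14700.125; standard quotas: Oakdale 2.227, Rivermont 1.285, Pinehurst 1.299, Claybrook 3.353, Stonebridge 1.661, Millford 21.001, Ashgrove 1.175.
Rounding down gives 2, 1, 1, 3, 1, 21, 1 = 30 seats, so the divisor must be adjusted.
With modified divisor 13100: modified quotas Oakdale 2.499, Rivermont 1.441, Pinehurst 1.457, Claybrook 3.762, Stonebridge 1.864, Millford 23.566, Ashgrove 1.318.
Rounding down: Oakdale 2, Rivermont 1, Pinehurst 1, Claybrook 3, Stonebridge 1, Millford 23, Ashgrove 1 (total 32).
Claybrook receives 3.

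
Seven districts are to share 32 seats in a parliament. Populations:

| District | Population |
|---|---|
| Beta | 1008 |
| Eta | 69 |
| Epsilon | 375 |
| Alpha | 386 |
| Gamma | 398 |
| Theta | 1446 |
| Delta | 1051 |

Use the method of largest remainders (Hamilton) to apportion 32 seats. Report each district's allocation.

The standard divisor is 4733/32 ≈ 147.906.
Standard quotas: Beta 6.815, Eta 0.467, Epsilon 2.535, Alpha 2.610, Gamma 2.691, Theta 9.776, Delta 7.106.
Lower quotas: Beta 6, Eta 0, Epsilon 2, Alpha 2, Gamma 2, Theta 9, Delta 7 (sum 28, leaving 4 seats).
Remainders in descending order: Beta 0.815, Theta 0.776, Gamma 0.691, Alpha 0.610, Epsilon 0.535, Eta 0.467, Delta 0.106.
Largest remainders: Beta, Theta, Gamma, Alpha receive the extra seats.

Beta 7, Eta 0, Epsilon 2, Alpha 3, Gamma 3, Theta 10, Delta 7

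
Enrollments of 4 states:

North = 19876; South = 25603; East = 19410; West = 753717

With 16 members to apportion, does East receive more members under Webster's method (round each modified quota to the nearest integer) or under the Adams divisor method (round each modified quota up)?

Webster: North 0, South 1, East 0, West 15.
Adams: North 1, South 1, East 1, West 13.
East gets 0 under Webster and 1 under Adams.

Adams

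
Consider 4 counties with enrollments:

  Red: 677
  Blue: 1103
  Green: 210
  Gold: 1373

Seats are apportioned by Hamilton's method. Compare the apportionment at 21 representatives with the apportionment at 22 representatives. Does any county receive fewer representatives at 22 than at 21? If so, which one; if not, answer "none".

At 21 seats: Red 4, Blue 7, Green 1, Gold 9.
At 22 seats: Red 5, Blue 7, Green 1, Gold 9.
No county's allocation decreased.

none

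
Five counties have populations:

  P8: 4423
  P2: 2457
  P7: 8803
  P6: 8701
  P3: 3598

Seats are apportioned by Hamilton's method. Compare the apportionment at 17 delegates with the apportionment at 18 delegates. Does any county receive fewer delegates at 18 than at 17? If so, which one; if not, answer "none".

P2

At 17 seats: P8 3, P2 2, P7 5, P6 5, P3 2.
At 18 seats: P8 3, P2 1, P7 6, P6 6, P3 2.
P2 drops from 2 to 1.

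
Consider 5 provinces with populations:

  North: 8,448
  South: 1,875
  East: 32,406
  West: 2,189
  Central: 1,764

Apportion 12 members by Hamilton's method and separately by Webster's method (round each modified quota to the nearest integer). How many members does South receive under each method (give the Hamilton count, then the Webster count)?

Hamilton: North 2, South 1, East 8, West 1, Central 0.
Webster: North 2, South 0, East 9, West 1, Central 0.
South gets 1 under Hamilton and 0 under Webster.

1 and 0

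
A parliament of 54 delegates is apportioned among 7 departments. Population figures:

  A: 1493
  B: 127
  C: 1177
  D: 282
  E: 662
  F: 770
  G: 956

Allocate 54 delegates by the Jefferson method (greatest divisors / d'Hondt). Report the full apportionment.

A 15, B 1, C 12, D 2, E 6, F 8, G 10

Standard divisor 5467/54 ≈ 101.241; standard quotas: A 14.747, B 1.254, C 11.626, D 2.785, E 6.539, F 7.606, G 9.443.
Rounding down gives 14, 1, 11, 2, 6, 7, 9 = 50 seats, so the divisor must be adjusted.
With modified divisor 95: modified quotas A 15.716, B 1.337, C 12.389, D 2.968, E 6.968, F 8.105, G 10.063.
Rounding down: A 15, B 1, C 12, D 2, E 6, F 8, G 10 (total 54).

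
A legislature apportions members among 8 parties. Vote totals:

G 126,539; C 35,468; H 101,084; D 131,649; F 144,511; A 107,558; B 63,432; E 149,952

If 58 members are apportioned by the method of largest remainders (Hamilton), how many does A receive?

Total 860193; standard divisor 860193/58 ≈ 14830.914.
Standard quotas: G 8.5321, C 2.3915, H 6.8158, D 8.8767, F 9.7439, A 7.2523, B 4.2770, E 10.1108.
Lower quotas: G 8, C 2, H 6, D 8, F 9, A 7, B 4, E 10 (sum 54, leaving 4 seats).
Remainders in descending order: D 0.8767, H 0.8158, F 0.7439, G 0.5321, C 0.3915, B 0.2770, A 0.2523, E 0.1108.
The surplus seats go to D, H, F, G.
A receives 7.

7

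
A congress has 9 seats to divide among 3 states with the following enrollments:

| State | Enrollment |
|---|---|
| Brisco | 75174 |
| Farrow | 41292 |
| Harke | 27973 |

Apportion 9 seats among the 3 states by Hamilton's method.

Brisco 5; Farrow 2; Harke 2

Standard divisor: 144439 ÷ 9 ≈ 16048.778.
Standard quotas: Brisco 4.6841, Farrow 2.5729, Harke 1.7430.
Lower quotas: Brisco 4, Farrow 2, Harke 1 (sum 7, leaving 2 seats).
Remainders in descending order: Harke 0.7430, Brisco 0.6841, Farrow 0.5729.
The surplus seats go to Harke, Brisco.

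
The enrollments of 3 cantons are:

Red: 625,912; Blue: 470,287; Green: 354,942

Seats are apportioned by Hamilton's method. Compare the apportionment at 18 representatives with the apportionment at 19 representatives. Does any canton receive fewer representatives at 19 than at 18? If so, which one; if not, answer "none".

At 18 seats: Red 8, Blue 6, Green 4.
At 19 seats: Red 8, Blue 6, Green 5.
No canton's allocation decreased.

none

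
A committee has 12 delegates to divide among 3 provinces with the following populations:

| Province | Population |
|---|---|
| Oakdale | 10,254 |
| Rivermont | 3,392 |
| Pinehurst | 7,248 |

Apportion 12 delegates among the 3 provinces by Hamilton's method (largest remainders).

The standard divisor is 20894/12 ≈ 1741.167.
Standard quotas: Oakdale 5.8892, Rivermont 1.9481, Pinehurst 4.1627.
Lower quotas: Oakdale 5, Rivermont 1, Pinehurst 4 (sum 10, leaving 2 seats).
Remainders in descending order: Rivermont 0.9481, Oakdale 0.8892, Pinehurst 0.1627.
Largest remainders: Rivermont, Oakdale receive the extra seats.

Oakdale 6; Rivermont 2; Pinehurst 4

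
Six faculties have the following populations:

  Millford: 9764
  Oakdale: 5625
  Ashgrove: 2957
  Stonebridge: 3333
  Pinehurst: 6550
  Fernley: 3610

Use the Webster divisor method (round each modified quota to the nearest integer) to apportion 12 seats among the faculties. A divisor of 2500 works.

With modified divisor 2500: modified quotas Millford 3.906, Oakdale 2.250, Ashgrove 1.183, Stonebridge 1.333, Pinehurst 2.620, Fernley 1.444.
Rounding to the nearest integer: Millford 4, Oakdale 2, Ashgrove 1, Stonebridge 1, Pinehurst 3, Fernley 1 (total 12).

Millford 4; Oakdale 2; Ashgrove 1; Stonebridge 1; Pinehurst 3; Fernley 1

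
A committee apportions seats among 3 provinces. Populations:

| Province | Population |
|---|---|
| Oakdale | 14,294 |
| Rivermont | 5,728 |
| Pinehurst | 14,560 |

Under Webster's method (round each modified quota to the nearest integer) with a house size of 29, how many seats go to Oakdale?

Standard divisor 34582/29 ≈ 1192.483; standard quotas: Oakdale 11.987, Rivermont 4.803, Pinehurst 12.210.
Rounding to the nearest integer gives Oakdale 12, Rivermont 5, Pinehurst 12 — total 29, matching the house size, so no adjustment is needed.
Oakdale receives 12.

12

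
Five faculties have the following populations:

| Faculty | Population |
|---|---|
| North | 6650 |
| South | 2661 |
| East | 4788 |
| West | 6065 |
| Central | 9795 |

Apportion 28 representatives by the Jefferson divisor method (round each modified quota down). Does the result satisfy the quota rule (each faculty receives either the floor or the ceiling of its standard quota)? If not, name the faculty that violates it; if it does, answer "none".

Standard quotas: North 6.215, South 2.487, East 4.475, West 5.668, Central 9.155.
Jefferson allocation: North 6, South 2, East 4, West 6, Central 10.
Every allocation lies between the lower and upper quota.

none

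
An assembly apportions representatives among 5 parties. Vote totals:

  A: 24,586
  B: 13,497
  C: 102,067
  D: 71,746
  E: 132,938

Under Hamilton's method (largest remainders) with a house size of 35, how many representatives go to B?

Standard divisor: 344834 ÷ 35 ≈ 9852.4.
Standard quotas: A 2.4954, B 1.3699, C 10.3596, D 7.2821, E 13.4930.
Lower quotas: A 2, B 1, C 10, D 7, E 13 (sum 33, leaving 2 seats).
Remainders in descending order: A 0.4954, E 0.4930, B 0.3699, C 0.3596, D 0.2821.
The surplus seats go to A, E.
B receives 1.

1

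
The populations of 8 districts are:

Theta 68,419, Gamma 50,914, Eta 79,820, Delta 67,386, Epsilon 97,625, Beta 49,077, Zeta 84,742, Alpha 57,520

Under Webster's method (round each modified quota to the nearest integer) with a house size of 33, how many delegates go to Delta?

Standard divisor 555503/33 ≈ 16833.424; standard quotas: Theta 4.064, Gamma 3.025, Eta 4.742, Delta 4.003, Epsilon 5.799, Beta 2.915, Zeta 5.034, Alpha 3.417.
Rounding to the nearest integer gives Theta 4, Gamma 3, Eta 5, Delta 4, Epsilon 6, Beta 3, Zeta 5, Alpha 3 — total 33, matching the house size, so no adjustment is needed.
Delta receives 4.

4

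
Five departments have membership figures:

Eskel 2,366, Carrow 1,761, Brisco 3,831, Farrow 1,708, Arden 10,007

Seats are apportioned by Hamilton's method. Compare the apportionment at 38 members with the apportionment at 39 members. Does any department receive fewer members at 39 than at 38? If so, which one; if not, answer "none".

Carrow

At 38 seats: Eskel 5, Carrow 4, Brisco 7, Farrow 3, Arden 19.
At 39 seats: Eskel 5, Carrow 3, Brisco 8, Farrow 3, Arden 20.
Carrow drops from 4 to 3.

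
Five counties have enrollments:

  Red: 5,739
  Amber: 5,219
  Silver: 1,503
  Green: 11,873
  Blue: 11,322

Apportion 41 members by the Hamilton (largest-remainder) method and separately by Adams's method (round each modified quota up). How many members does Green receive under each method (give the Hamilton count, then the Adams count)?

Hamilton: Red 6, Amber 6, Silver 2, Green 14, Blue 13.
Adams: Red 7, Amber 6, Silver 2, Green 13, Blue 13.
Green gets 14 under Hamilton and 13 under Adams.

14 and 13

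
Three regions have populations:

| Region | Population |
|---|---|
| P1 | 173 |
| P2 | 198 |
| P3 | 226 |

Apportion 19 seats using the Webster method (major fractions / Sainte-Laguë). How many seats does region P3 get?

7

Standard divisor 597/19 ≈ 31.421; standard quotas: P1 5.506, P2 6.302, P3 7.193.
Rounding to the nearest integer gives P1 6, P2 6, P3 7 — total 19, matching the house size, so no adjustment is needed.
P3 receives 7.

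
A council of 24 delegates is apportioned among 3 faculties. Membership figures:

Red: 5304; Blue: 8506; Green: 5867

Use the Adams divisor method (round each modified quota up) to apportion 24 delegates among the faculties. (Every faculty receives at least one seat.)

Standard divisor 19677/24 ≈ 819.875; standard quotas: Red 6.469, Blue 10.375, Green 7.156.
Rounding up gives 7, 11, 8 = 26 seats, so the divisor must be adjusted.
With modified divisor 870: modified quotas Red 6.097, Blue 9.777, Green 6.744.
Rounding up: Red 7, Blue 10, Green 7 (total 24).

Red 7, Blue 10, Green 7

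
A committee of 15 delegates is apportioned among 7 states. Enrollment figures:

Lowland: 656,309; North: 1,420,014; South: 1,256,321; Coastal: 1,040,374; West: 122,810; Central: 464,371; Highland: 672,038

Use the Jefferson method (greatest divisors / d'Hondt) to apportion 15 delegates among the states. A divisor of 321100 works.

Lowland 2, North 4, South 3, Coastal 3, West 0, Central 1, Highland 2

With modified divisor 321100: modified quotas Lowland 2.044, North 4.422, South 3.913, Coastal 3.240, West 0.382, Central 1.446, Highland 2.093.
Rounding down: Lowland 2, North 4, South 3, Coastal 3, West 0, Central 1, Highland 2 (total 15).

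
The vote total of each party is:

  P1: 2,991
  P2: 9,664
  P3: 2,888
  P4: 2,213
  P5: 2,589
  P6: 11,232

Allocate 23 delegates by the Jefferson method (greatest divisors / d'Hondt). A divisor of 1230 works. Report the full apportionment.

With modified divisor 1230: modified quotas P1 2.432, P2 7.857, P3 2.348, P4 1.799, P5 2.105, P6 9.132.
Rounding down: P1 2, P2 7, P3 2, P4 1, P5 2, P6 9 (total 23).

P1 2, P2 7, P3 2, P4 1, P5 2, P6 9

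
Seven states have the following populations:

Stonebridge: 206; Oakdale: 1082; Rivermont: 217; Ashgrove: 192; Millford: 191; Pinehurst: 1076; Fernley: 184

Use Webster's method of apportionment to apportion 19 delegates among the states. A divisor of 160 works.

Stonebridge: 1, Oakdale: 7, Rivermont: 1, Ashgrove: 1, Millford: 1, Pinehurst: 7, Fernley: 1

With modified divisor 160: modified quotas Stonebridge 1.288, Oakdale 6.763, Rivermont 1.356, Ashgrove 1.200, Millford 1.194, Pinehurst 6.725, Fernley 1.150.
Rounding to the nearest integer: Stonebridge 1, Oakdale 7, Rivermont 1, Ashgrove 1, Millford 1, Pinehurst 7, Fernley 1 (total 19).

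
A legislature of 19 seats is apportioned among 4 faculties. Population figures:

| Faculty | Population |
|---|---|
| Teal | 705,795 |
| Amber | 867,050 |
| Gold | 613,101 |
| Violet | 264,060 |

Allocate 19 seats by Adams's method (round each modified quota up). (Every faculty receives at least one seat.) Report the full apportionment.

Teal 5; Amber 7; Gold 5; Violet 2

Standard divisor 2450006/19 ≈ 128947.684; standard quotas: Teal 5.473, Amber 6.724, Gold 4.755, Violet 2.048.
Rounding up gives 6, 7, 5, 3 = 21 seats, so the divisor must be adjusted.
With modified divisor 142800: modified quotas Teal 4.943, Amber 6.072, Gold 4.293, Violet 1.849.
Rounding up: Teal 5, Amber 7, Gold 5, Violet 2 (total 19).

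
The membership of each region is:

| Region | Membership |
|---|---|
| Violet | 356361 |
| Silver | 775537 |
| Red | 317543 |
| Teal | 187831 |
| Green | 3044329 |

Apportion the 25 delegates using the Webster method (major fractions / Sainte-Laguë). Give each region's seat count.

Standard divisor 4681601/25 ≈ 187264.04; standard quotas: Violet 1.903, Silver 4.141, Red 1.696, Teal 1.003, Green 16.257.
Rounding to the nearest integer gives Violet 2, Silver 4, Red 2, Teal 1, Green 16 — total 25, matching the house size, so no adjustment is needed.

Violet: 2, Silver: 4, Red: 2, Teal: 1, Green: 16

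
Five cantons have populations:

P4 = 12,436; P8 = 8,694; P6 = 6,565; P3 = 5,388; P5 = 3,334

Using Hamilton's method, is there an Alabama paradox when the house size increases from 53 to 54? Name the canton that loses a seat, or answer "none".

none

At 53 seats: P4 18, P8 13, P6 9, P3 8, P5 5.
At 54 seats: P4 18, P8 13, P6 10, P3 8, P5 5.
No canton's allocation decreased.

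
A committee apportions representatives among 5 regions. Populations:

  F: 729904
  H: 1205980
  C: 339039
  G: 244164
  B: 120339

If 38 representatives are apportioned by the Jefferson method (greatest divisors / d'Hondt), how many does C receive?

Standard divisor 2639426/38 ≈ 69458.579; standard quotas: F 10.508, H 17.363, C 4.881, G 3.515, B 1.733.
Rounding down gives 10, 17, 4, 3, 1 = 35 seats, so the divisor must be adjusted.
With modified divisor 64900: modified quotas F 11.247, H 18.582, C 5.224, G 3.762, B 1.854.
Rounding down: F 11, H 18, C 5, G 3, B 1 (total 38).
C receives 5.

5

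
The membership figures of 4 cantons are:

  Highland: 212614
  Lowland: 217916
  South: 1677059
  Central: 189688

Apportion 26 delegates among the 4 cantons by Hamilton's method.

Highland=2; Lowland=3; South=19; Central=2

The standard divisor is 2297277/26 ≈ 88356.808.
Standard quotas: Highland 2.4063, Lowland 2.4663, South 18.9805, Central 2.1468.
Lower quotas: Highland 2, Lowland 2, South 18, Central 2 (sum 24, leaving 2 seats).
Remainders in descending order: South 0.9805, Lowland 0.4663, Highland 0.4063, Central 0.1468.
Largest remainders: South, Lowland receive the extra seats.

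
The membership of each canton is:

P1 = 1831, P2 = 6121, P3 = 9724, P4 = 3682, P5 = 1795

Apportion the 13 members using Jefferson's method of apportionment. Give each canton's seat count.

P1 1; P2 3; P3 6; P4 2; P5 1

Standard divisor 23153/13 ≈ 1781; standard quotas: P1 1.028, P2 3.437, P3 5.460, P4 2.067, P5 1.008.
Rounding down gives 1, 3, 5, 2, 1 = 12 seats, so the divisor must be adjusted.
With modified divisor 1600: modified quotas P1 1.144, P2 3.826, P3 6.077, P4 2.301, P5 1.122.
Rounding down: P1 1, P2 3, P3 6, P4 2, P5 1 (total 13).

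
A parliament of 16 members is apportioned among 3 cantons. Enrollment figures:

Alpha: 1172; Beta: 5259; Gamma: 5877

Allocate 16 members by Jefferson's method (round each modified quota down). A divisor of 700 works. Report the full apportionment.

With modified divisor 700: modified quotas Alpha 1.674, Beta 7.513, Gamma 8.396.
Rounding down: Alpha 1, Beta 7, Gamma 8 (total 16).

Alpha 1, Beta 7, Gamma 8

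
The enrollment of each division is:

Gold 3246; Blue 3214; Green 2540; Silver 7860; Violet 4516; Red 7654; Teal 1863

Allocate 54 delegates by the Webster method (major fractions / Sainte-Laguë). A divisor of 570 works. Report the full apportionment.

Gold: 6, Blue: 6, Green: 4, Silver: 14, Violet: 8, Red: 13, Teal: 3

With modified divisor 570: modified quotas Gold 5.695, Blue 5.639, Green 4.456, Silver 13.789, Violet 7.923, Red 13.428, Teal 3.268.
Rounding to the nearest integer: Gold 6, Blue 6, Green 4, Silver 14, Violet 8, Red 13, Teal 3 (total 54).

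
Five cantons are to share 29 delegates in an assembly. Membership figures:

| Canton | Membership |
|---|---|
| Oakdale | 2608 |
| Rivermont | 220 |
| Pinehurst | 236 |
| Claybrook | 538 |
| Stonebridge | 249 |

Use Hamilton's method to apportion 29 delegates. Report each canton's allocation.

Oakdale 19, Rivermont 2, Pinehurst 2, Claybrook 4, Stonebridge 2

Standard divisor: 3851 ÷ 29 ≈ 132.793.
Standard quotas: Oakdale 19.640, Rivermont 1.657, Pinehurst 1.777, Claybrook 4.051, Stonebridge 1.875.
Lower quotas: Oakdale 19, Rivermont 1, Pinehurst 1, Claybrook 4, Stonebridge 1 (sum 26, leaving 3 seats).
Remainders in descending order: Stonebridge 0.875, Pinehurst 0.777, Rivermont 0.657, Oakdale 0.640, Claybrook 0.051.
Largest remainders: Stonebridge, Pinehurst, Rivermont receive the extra seats.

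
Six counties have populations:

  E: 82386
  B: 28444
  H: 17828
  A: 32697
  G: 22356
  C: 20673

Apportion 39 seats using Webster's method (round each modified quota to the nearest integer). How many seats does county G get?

Standard divisor 204384/39 ≈ 5240.615; standard quotas: E 15.721, B 5.428, H 3.402, A 6.239, G 4.266, C 3.945.
Rounding to the nearest integer gives 16, 5, 3, 6, 4, 4 = 38 seats, so the divisor must be adjusted.
With modified divisor 5130: modified quotas E 16.060, B 5.545, H 3.475, A 6.374, G 4.358, C 4.030.
Rounding to the nearest integer: E 16, B 6, H 3, A 6, G 4, C 4 (total 39).
G receives 4.

4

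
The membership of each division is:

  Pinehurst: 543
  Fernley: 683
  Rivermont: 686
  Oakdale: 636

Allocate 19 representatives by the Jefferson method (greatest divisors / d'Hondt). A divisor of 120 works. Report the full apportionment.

With modified divisor 120: modified quotas Pinehurst 4.525, Fernley 5.692, Rivermont 5.717, Oakdale 5.300.
Rounding down: Pinehurst 4, Fernley 5, Rivermont 5, Oakdale 5 (total 19).

Pinehurst 4, Fernley 5, Rivermont 5, Oakdale 5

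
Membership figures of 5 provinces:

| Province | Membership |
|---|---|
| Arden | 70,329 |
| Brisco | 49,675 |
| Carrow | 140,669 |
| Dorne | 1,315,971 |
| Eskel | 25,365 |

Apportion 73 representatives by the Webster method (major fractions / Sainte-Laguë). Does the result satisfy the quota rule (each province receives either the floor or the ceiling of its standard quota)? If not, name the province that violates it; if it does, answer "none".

Standard quotas: Arden 3.205, Brisco 2.264, Carrow 6.410, Dorne 59.966, Eskel 1.156.
Webster allocation: Arden 3, Brisco 2, Carrow 6, Dorne 61, Eskel 1.
Dorne has quota 59.966 (lower 59, upper 60) but receives 61 — outside the quota interval.

Dorne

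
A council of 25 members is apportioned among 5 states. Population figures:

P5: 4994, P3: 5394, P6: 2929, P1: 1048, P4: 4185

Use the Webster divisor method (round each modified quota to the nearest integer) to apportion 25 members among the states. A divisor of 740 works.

With modified divisor 740: modified quotas P5 6.749, P3 7.289, P6 3.958, P1 1.416, P4 5.655.
Rounding to the nearest integer: P5 7, P3 7, P6 4, P1 1, P4 6 (total 25).

P5: 7, P3: 7, P6: 4, P1: 1, P4: 6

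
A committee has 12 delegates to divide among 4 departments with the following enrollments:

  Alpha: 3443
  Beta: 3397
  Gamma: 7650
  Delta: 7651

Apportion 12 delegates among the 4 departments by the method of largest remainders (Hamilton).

Standard divisor: 22141 ÷ 12 ≈ 1845.083.
Standard quotas: Alpha 1.8660, Beta 1.8411, Gamma 4.1462, Delta 4.1467.
Lower quotas: Alpha 1, Beta 1, Gamma 4, Delta 4 (sum 10, leaving 2 seats).
Remainders in descending order: Alpha 0.8660, Beta 0.8411, Delta 0.1467, Gamma 0.1462.
Largest remainders: Alpha, Beta receive the extra seats.

Alpha: 2, Beta: 2, Gamma: 4, Delta: 4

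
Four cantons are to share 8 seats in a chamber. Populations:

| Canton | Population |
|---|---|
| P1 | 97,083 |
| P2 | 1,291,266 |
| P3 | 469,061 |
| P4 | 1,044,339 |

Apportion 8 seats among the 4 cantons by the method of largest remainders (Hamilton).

Standard divisor: 2901749 ÷ 8 ≈ 362718.625.
Standard quotas: P1 0.2677, P2 3.5600, P3 1.2932, P4 2.8792.
Lower quotas: P1 0, P2 3, P3 1, P4 2 (sum 6, leaving 2 seats).
Remainders in descending order: P4 0.8792, P2 0.5600, P3 0.2932, P1 0.2677.
Largest remainders: P4, P2 receive the extra seats.

P1=0, P2=4, P3=1, P4=3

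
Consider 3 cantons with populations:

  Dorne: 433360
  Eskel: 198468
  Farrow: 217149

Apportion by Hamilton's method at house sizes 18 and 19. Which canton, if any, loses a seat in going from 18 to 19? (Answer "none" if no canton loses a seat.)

At 18 seats: Dorne 9, Eskel 4, Farrow 5.
At 19 seats: Dorne 10, Eskel 4, Farrow 5.
No canton's allocation decreased.

none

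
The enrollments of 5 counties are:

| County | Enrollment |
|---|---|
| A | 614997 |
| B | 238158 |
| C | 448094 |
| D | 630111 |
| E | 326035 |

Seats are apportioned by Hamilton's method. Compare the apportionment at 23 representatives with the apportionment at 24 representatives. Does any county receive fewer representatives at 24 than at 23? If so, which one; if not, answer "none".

At 23 seats: A 6, B 3, C 5, D 6, E 3.
At 24 seats: A 7, B 2, C 5, D 7, E 3.
B drops from 3 to 2.

B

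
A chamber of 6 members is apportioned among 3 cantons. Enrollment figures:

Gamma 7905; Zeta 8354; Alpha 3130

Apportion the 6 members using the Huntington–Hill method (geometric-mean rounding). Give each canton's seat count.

Gamma 2; Zeta 3; Alpha 1

With divisor 3319: modified quotas Gamma 2.382, Zeta 2.517, Alpha 0.943.
Geometric-mean thresholds: Gamma √(2·3)=2.449, Zeta √(2·3)=2.449, Alpha (min 1).
Each quota rounded against its threshold gives Gamma 2, Zeta 3, Alpha 1 (total 6).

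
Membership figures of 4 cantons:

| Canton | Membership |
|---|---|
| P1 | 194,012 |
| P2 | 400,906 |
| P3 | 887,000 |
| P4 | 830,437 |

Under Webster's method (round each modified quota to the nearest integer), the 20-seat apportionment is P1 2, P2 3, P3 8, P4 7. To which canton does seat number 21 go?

P2

Priority for the next seat is population ÷ (current seats + 0.5).
Priorities: P1 77604.800, P2 114544.571, P3 104352.941, P4 110724.933.
Highest priority: P2.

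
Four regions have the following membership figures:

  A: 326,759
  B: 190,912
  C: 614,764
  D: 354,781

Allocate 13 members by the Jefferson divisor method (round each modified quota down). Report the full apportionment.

A 3, B 1, C 6, D 3

Standard divisor 1487216/13 ≈ 114401.231; standard quotas: A 2.856, B 1.669, C 5.374, D 3.101.
Rounding down gives 2, 1, 5, 3 = 11 seats, so the divisor must be adjusted.
With modified divisor 99000: modified quotas A 3.301, B 1.928, C 6.210, D 3.584.
Rounding down: A 3, B 1, C 6, D 3 (total 13).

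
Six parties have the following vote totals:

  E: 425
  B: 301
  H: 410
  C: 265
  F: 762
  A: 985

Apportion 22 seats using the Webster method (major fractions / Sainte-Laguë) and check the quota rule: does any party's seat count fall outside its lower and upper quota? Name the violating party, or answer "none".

Standard quotas: E 2.970, B 2.104, H 2.865, C 1.852, F 5.325, A 6.884.
Webster allocation: E 3, B 2, H 3, C 2, F 5, A 7.
Every allocation lies between the lower and upper quota.

none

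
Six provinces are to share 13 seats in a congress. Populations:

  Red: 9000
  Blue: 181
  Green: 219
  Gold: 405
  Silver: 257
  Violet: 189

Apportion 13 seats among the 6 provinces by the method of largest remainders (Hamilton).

Red 12, Blue 0, Green 0, Gold 1, Silver 0, Violet 0

Standard divisor: 10251 ÷ 13 ≈ 788.538.
Standard quotas: Red 11.4135, Blue 0.2295, Green 0.2777, Gold 0.5136, Silver 0.3259, Violet 0.2397.
Lower quotas: Red 11, Blue 0, Green 0, Gold 0, Silver 0, Violet 0 (sum 11, leaving 2 seats).
Remainders in descending order: Gold 0.5136, Red 0.4135, Silver 0.3259, Green 0.2777, Violet 0.2397, Blue 0.2295.
The surplus seats go to Gold, Red.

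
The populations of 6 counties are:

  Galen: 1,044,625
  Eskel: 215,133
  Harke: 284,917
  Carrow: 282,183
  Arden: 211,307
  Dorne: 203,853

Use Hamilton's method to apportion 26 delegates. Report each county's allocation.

Galen: 12, Eskel: 3, Harke: 3, Carrow: 3, Arden: 3, Dorne: 2

Total 2242018; standard divisor 2242018/26 ≈ 86231.462.
Standard quotas: Galen 12.1142, Eskel 2.4948, Harke 3.3041, Carrow 3.2724, Arden 2.4505, Dorne 2.3640.
Lower quotas: Galen 12, Eskel 2, Harke 3, Carrow 3, Arden 2, Dorne 2 (sum 24, leaving 2 seats).
Remainders in descending order: Eskel 0.4948, Arden 0.4505, Dorne 0.3640, Harke 0.3041, Carrow 0.2724, Galen 0.1142.
Largest remainders: Eskel, Arden receive the extra seats.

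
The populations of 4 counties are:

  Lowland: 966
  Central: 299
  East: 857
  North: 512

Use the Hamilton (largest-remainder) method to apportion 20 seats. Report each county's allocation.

Total 2634; standard divisor 2634/20 ≈ 131.7.
Standard quotas: Lowland 7.335, Central 2.270, East 6.507, North 3.888.
Lower quotas: Lowland 7, Central 2, East 6, North 3 (sum 18, leaving 2 seats).
Remainders in descending order: North 0.888, East 0.507, Lowland 0.335, Central 0.270.
The surplus seats go to North, East.

Lowland 7; Central 2; East 7; North 4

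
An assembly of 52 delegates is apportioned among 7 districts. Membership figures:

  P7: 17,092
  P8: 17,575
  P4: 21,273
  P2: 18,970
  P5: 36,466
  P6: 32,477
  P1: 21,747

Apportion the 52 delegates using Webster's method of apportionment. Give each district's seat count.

P7: 5; P8: 6; P4: 7; P2: 6; P5: 11; P6: 10; P1: 7

Standard divisor 165600/52 ≈ 3184.615; standard quotas: P7 5.367, P8 5.519, P4 6.680, P2 5.957, P5 11.451, P6 10.198, P1 6.829.
Rounding to the nearest integer gives P7 5, P8 6, P4 7, P2 6, P5 11, P6 10, P1 7 — total 52, matching the house size, so no adjustment is needed.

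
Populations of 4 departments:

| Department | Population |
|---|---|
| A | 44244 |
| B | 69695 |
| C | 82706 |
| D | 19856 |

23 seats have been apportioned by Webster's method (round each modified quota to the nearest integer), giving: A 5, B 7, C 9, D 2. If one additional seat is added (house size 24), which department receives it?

Priority for the next seat is population ÷ (current seats + 0.5).
Priorities: A 8044.364, B 9292.667, C 8705.895, D 7942.400.
Highest priority: B.

B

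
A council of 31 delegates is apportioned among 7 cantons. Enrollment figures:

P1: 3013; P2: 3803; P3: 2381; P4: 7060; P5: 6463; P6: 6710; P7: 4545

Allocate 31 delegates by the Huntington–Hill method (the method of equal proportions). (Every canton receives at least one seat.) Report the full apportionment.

P1 3, P2 4, P3 2, P4 6, P5 6, P6 6, P7 4

With divisor 1094: modified quotas P1 2.754, P2 3.476, P3 2.176, P4 6.453, P5 5.908, P6 6.133, P7 4.154.
Geometric-mean thresholds: P1 √(2·3)=2.449, P2 √(3·4)=3.464, P3 √(2·3)=2.449, P4 √(6·7)=6.481, P5 √(5·6)=5.477, P6 √(6·7)=6.481, P7 √(4·5)=4.472.
Each quota rounded against its threshold gives P1 3, P2 4, P3 2, P4 6, P5 6, P6 6, P7 4 (total 31).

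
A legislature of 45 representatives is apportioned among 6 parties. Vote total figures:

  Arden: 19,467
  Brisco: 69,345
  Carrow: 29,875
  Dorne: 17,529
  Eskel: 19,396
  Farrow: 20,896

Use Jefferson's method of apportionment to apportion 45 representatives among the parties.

Arden=5, Brisco=18, Carrow=8, Dorne=4, Eskel=5, Farrow=5

Standard divisor 176508/45 ≈ 3922.4; standard quotas: Arden 4.963, Brisco 17.679, Carrow 7.617, Dorne 4.469, Eskel 4.945, Farrow 5.327.
Rounding down gives 4, 17, 7, 4, 4, 5 = 41 seats, so the divisor must be adjusted.
With modified divisor 3700: modified quotas Arden 5.261, Brisco 18.742, Carrow 8.074, Dorne 4.738, Eskel 5.242, Farrow 5.648.
Rounding down: Arden 5, Brisco 18, Carrow 8, Dorne 4, Eskel 5, Farrow 5 (total 45).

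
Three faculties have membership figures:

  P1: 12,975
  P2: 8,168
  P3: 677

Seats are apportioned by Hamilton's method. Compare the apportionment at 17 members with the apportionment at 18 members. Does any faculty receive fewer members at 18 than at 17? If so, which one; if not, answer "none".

P3

At 17 seats: P1 10, P2 6, P3 1.
At 18 seats: P1 11, P2 7, P3 0.
P3 drops from 1 to 0.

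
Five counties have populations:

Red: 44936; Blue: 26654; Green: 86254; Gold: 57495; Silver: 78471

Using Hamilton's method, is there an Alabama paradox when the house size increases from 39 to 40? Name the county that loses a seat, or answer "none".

Blue

At 39 seats: Red 6, Blue 4, Green 11, Gold 8, Silver 10.
At 40 seats: Red 6, Blue 3, Green 12, Gold 8, Silver 11.
Blue drops from 4 to 3.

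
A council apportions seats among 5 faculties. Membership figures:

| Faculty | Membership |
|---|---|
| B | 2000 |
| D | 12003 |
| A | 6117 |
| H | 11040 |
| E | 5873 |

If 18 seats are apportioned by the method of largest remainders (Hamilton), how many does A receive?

Standard divisor: 37033 ÷ 18 ≈ 2057.389.
Standard quotas: B 0.9721, D 5.8341, A 2.9732, H 5.3660, E 2.8546.
Lower quotas: B 0, D 5, A 2, H 5, E 2 (sum 14, leaving 4 seats).
Remainders in descending order: A 0.9732, B 0.9721, E 0.8546, D 0.8341, H 0.3660.
Largest remainders: A, B, E, D receive the extra seats.
A receives 3.

3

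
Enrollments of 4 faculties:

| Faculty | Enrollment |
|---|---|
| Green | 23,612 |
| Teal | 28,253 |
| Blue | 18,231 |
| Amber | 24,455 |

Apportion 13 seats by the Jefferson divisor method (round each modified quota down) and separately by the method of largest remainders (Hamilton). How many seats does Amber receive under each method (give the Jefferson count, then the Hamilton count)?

4 and 3

Jefferson: Green 3, Teal 4, Blue 2, Amber 4.
Hamilton: Green 3, Teal 4, Blue 3, Amber 3.
Amber gets 4 under Jefferson and 3 under Hamilton.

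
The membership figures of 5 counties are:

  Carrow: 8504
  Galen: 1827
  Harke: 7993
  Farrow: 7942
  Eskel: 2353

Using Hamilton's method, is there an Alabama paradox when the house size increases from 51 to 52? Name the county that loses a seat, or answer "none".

Galen

At 51 seats: Carrow 15, Galen 4, Harke 14, Farrow 14, Eskel 4.
At 52 seats: Carrow 16, Galen 3, Harke 15, Farrow 14, Eskel 4.
Galen drops from 4 to 3.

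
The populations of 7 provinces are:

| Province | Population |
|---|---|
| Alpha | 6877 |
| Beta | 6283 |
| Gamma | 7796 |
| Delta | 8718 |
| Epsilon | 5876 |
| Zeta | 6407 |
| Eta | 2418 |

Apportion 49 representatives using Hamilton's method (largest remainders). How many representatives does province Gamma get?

9

Total 44375; standard divisor 44375/49 ≈ 905.612.
Standard quotas: Alpha 7.5938, Beta 6.9378, Gamma 8.6085, Delta 9.6266, Epsilon 6.4884, Zeta 7.0748, Eta 2.6700.
Lower quotas: Alpha 7, Beta 6, Gamma 8, Delta 9, Epsilon 6, Zeta 7, Eta 2 (sum 45, leaving 4 seats).
Remainders in descending order: Beta 0.9378, Eta 0.6700, Delta 0.6266, Gamma 0.6085, Alpha 0.5938, Epsilon 0.4884, Zeta 0.0748.
Largest remainders: Beta, Eta, Delta, Gamma receive the extra seats.
Gamma receives 9.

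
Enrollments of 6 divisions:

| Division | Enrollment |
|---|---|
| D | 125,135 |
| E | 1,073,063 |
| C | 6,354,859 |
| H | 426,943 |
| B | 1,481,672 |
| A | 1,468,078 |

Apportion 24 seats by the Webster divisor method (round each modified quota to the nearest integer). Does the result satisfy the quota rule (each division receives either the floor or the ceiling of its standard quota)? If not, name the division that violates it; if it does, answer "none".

Standard quotas: D 0.275, E 2.356, C 13.954, H 0.937, B 3.254, A 3.224.
Webster allocation: D 0, E 2, C 15, H 1, B 3, A 3.
C has quota 13.954 (lower 13, upper 14) but receives 15 — outside the quota interval.

C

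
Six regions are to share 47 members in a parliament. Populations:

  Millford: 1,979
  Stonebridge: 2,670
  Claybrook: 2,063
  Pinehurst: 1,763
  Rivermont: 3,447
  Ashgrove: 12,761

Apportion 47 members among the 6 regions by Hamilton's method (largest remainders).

Millford 4, Stonebridge 5, Claybrook 4, Pinehurst 3, Rivermont 7, Ashgrove 24

The standard divisor is 24683/47 ≈ 525.17.
Standard quotas: Millford 3.7683, Stonebridge 5.0841, Claybrook 3.9283, Pinehurst 3.3570, Rivermont 6.5636, Ashgrove 24.2988.
Lower quotas: Millford 3, Stonebridge 5, Claybrook 3, Pinehurst 3, Rivermont 6, Ashgrove 24 (sum 44, leaving 3 seats).
Remainders in descending order: Claybrook 0.9283, Millford 0.7683, Rivermont 0.5636, Pinehurst 0.3570, Ashgrove 0.2988, Stonebridge 0.0841.
The surplus seats go to Claybrook, Millford, Rivermont.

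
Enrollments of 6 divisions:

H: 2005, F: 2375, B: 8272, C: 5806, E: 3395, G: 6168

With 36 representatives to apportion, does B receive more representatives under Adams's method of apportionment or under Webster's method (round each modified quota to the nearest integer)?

Adams: H 3, F 3, B 10, C 7, E 5, G 8.
Webster: H 3, F 3, B 11, C 7, E 4, G 8.
B gets 10 under Adams and 11 under Webster.

Webster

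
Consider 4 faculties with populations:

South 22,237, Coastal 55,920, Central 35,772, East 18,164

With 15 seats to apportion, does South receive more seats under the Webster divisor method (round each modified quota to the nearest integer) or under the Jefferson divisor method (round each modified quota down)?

Webster

Webster: South 3, Coastal 6, Central 4, East 2.
Jefferson: South 2, Coastal 7, Central 4, East 2.
South gets 3 under Webster and 2 under Jefferson.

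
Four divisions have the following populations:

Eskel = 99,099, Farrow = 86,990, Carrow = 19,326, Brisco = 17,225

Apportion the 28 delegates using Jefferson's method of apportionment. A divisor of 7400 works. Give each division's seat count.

With modified divisor 7400: modified quotas Eskel 13.392, Farrow 11.755, Carrow 2.612, Brisco 2.328.
Rounding down: Eskel 13, Farrow 11, Carrow 2, Brisco 2 (total 28).

Eskel: 13; Farrow: 11; Carrow: 2; Brisco: 2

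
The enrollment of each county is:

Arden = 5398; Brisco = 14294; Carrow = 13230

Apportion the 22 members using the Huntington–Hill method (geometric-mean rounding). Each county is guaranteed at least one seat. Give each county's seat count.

With divisor 1532: modified quotas Arden 3.523, Brisco 9.330, Carrow 8.636.
Geometric-mean thresholds: Arden √(3·4)=3.464, Brisco √(9·10)=9.487, Carrow √(8·9)=8.485.
Each quota rounded against its threshold gives Arden 4, Brisco 9, Carrow 9 (total 22).

Arden 4, Brisco 9, Carrow 9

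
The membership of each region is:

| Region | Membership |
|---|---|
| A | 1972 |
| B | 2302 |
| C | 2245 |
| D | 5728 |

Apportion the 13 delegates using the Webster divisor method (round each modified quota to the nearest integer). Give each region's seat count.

Standard divisor 12247/13 ≈ 942.077; standard quotas: A 2.093, B 2.444, C 2.383, D 6.080.
Rounding to the nearest integer gives 2, 2, 2, 6 = 12 seats, so the divisor must be adjusted.
With modified divisor 910: modified quotas A 2.167, B 2.530, C 2.467, D 6.295.
Rounding to the nearest integer: A 2, B 3, C 2, D 6 (total 13).

A=2, B=3, C=2, D=6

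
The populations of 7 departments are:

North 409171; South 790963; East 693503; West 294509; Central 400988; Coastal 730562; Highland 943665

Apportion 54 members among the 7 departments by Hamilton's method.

Total 4263361; standard divisor 4263361/54 ≈ 78951.13.
Standard quotas: North 5.1826, South 10.0184, East 8.7840, West 3.7303, Central 5.0789, Coastal 9.2533, Highland 11.9525.
Lower quotas: North 5, South 10, East 8, West 3, Central 5, Coastal 9, Highland 11 (sum 51, leaving 3 seats).
Remainders in descending order: Highland 0.9525, East 0.7840, West 0.7303, Coastal 0.2533, North 0.1826, Central 0.0789, South 0.0184.
Largest remainders: Highland, East, West receive the extra seats.

North: 5, South: 10, East: 9, West: 4, Central: 5, Coastal: 9, Highland: 12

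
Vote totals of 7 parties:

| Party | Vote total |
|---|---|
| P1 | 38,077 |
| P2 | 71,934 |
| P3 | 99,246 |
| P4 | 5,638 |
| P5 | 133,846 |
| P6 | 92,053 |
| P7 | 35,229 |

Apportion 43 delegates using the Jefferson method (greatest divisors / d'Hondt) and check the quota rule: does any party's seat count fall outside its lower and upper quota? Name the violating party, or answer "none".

none

Standard quotas: P1 3.440, P2 6.498, P3 8.965, P4 0.509, P5 12.091, P6 8.315, P7 3.182.
Jefferson allocation: P1 3, P2 7, P3 9, P4 0, P5 13, P6 8, P7 3.
Every allocation lies between the lower and upper quota.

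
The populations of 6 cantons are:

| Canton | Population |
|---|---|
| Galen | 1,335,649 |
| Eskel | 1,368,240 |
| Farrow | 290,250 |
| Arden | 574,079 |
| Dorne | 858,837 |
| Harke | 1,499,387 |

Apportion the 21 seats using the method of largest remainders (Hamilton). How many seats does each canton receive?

Galen 5, Eskel 5, Farrow 1, Arden 2, Dorne 3, Harke 5

Standard divisor: 5926442 ÷ 21 ≈ 282211.524.
Standard quotas: Galen 4.7328, Eskel 4.8483, Farrow 1.0285, Arden 2.0342, Dorne 3.0432, Harke 5.3130.
Lower quotas: Galen 4, Eskel 4, Farrow 1, Arden 2, Dorne 3, Harke 5 (sum 19, leaving 2 seats).
Remainders in descending order: Eskel 0.8483, Galen 0.7328, Harke 0.3130, Dorne 0.0432, Arden 0.0342, Farrow 0.0285.
Largest remainders: Eskel, Galen receive the extra seats.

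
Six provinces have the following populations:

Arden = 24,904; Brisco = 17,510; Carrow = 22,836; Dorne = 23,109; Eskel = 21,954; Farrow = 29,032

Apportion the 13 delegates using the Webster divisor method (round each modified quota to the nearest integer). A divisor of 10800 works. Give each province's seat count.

Arden 2, Brisco 2, Carrow 2, Dorne 2, Eskel 2, Farrow 3

With modified divisor 10800: modified quotas Arden 2.306, Brisco 1.621, Carrow 2.114, Dorne 2.140, Eskel 2.033, Farrow 2.688.
Rounding to the nearest integer: Arden 2, Brisco 2, Carrow 2, Dorne 2, Eskel 2, Farrow 3 (total 13).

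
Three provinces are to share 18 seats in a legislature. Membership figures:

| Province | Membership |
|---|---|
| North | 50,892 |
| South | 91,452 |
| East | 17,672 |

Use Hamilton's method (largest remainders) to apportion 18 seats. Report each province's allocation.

North 6, South 10, East 2

Total 160016; standard divisor 160016/18 ≈ 8889.778.
Standard quotas: North 5.7248, South 10.2873, East 1.9879.
Lower quotas: North 5, South 10, East 1 (sum 16, leaving 2 seats).
Remainders in descending order: East 0.9879, North 0.7248, South 0.2873.
The surplus seats go to East, North.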